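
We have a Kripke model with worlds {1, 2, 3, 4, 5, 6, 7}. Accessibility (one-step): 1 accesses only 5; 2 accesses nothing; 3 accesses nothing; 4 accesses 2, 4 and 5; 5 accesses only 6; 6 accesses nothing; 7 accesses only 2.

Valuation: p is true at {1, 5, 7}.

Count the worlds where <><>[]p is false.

5

1: successors {5}; <>[]p there: 5:T. ✓
2: no successors, so <><>[]p fails. ✗
3: no successors, so <><>[]p fails. ✗
4: successors {2, 4, 5}; <>[]p there: 2:F, 4:T, 5:T. ✓
5: successors {6}; <>[]p there: 6:F. ✗
6: no successors, so <><>[]p fails. ✗
7: successors {2}; <>[]p there: 2:F. ✗
Satisfying worlds: {1, 4}.
So <><>[]p fails at the other 5 worlds.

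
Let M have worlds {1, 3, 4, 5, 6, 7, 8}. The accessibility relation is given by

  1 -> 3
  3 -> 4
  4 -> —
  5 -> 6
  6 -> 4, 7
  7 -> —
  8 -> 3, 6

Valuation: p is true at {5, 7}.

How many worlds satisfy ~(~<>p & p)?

5

1: ~<>p & p is F. ✓
3: ~<>p & p is F. ✓
4: ~<>p & p is F. ✓
5: ~<>p & p is T. ✗
6: ~<>p & p is F. ✓
7: ~<>p & p is T. ✗
8: ~<>p & p is F. ✓
Satisfying worlds: {1, 3, 4, 6, 8}.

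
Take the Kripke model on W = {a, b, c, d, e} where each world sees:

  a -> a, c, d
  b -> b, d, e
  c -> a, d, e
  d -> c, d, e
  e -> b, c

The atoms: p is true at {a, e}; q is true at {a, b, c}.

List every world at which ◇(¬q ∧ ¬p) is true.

a: successors {a, c, d}; ¬q ∧ ¬p there: a:F, c:F, d:T. ✓
b: successors {b, d, e}; ¬q ∧ ¬p there: b:F, d:T, e:F. ✓
c: successors {a, d, e}; ¬q ∧ ¬p there: a:F, d:T, e:F. ✓
d: successors {c, d, e}; ¬q ∧ ¬p there: c:F, d:T, e:F. ✓
e: successors {b, c}; ¬q ∧ ¬p there: b:F, c:F. ✗

{a, b, c, d}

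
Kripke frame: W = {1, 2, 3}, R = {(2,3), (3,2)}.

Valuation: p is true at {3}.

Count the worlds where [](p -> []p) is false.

1: no successors, so [](p -> []p) holds vacuously. ✓
2: successors {3}; p -> []p there: 3:F. ✗
3: successors {2}; p -> []p there: 2:T. ✓
Satisfying worlds: {1, 3}.
So [](p -> []p) fails at the other 1 world.

1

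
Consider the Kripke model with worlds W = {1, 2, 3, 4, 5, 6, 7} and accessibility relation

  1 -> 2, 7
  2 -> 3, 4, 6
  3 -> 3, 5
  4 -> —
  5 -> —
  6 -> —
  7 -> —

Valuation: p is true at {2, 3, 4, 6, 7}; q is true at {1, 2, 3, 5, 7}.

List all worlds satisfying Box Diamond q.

{4, 5, 6, 7}

1: successors {2, 7}; Diamond q there: 2:T, 7:F. ✗
2: successors {3, 4, 6}; Diamond q there: 3:T, 4:F, 6:F. ✗
3: successors {3, 5}; Diamond q there: 3:T, 5:F. ✗
4: no successors, so Box Diamond q holds vacuously. ✓
5: no successors, so Box Diamond q holds vacuously. ✓
6: no successors, so Box Diamond q holds vacuously. ✓
7: no successors, so Box Diamond q holds vacuously. ✓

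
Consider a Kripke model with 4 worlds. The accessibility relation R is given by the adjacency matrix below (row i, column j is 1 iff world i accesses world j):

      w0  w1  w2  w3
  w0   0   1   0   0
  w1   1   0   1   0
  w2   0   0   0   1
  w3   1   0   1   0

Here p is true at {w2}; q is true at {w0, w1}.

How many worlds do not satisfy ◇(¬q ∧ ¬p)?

3

w0: successors {w1}; ¬q ∧ ¬p there: w1:F. ✗
w1: successors {w0, w2}; ¬q ∧ ¬p there: w0:F, w2:F. ✗
w2: successors {w3}; ¬q ∧ ¬p there: w3:T. ✓
w3: successors {w0, w2}; ¬q ∧ ¬p there: w0:F, w2:F. ✗
Satisfying worlds: {w2}.
So ◇(¬q ∧ ¬p) fails at the other 3 worlds.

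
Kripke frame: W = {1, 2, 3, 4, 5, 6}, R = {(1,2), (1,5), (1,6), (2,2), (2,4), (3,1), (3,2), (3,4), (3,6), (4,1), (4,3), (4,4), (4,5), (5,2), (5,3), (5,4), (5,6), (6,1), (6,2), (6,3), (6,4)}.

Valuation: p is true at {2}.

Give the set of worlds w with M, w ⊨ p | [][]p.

{2}

1: p is F, [][]p is F. ✗
2: p is T, [][]p is F. ✓
3: p is F, [][]p is F. ✗
4: p is F, [][]p is F. ✗
5: p is F, [][]p is F. ✗
6: p is F, [][]p is F. ✗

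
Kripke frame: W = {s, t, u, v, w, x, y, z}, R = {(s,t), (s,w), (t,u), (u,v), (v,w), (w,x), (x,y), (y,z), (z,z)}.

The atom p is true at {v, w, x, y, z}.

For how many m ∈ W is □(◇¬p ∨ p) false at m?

s: successors {t, w}; ◇¬p ∨ p there: t:T, w:T. ✓
t: successors {u}; ◇¬p ∨ p there: u:F. ✗
u: successors {v}; ◇¬p ∨ p there: v:T. ✓
v: successors {w}; ◇¬p ∨ p there: w:T. ✓
w: successors {x}; ◇¬p ∨ p there: x:T. ✓
x: successors {y}; ◇¬p ∨ p there: y:T. ✓
y: successors {z}; ◇¬p ∨ p there: z:T. ✓
z: successors {z}; ◇¬p ∨ p there: z:T. ✓
Satisfying worlds: {s, u, v, w, x, y, z}.
So □(◇¬p ∨ p) fails at the other 1 world.

1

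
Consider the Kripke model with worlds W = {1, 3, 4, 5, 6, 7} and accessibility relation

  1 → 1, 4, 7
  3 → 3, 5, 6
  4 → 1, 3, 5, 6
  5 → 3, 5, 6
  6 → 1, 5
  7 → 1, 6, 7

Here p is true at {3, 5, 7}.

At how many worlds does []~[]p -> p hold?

1: []~[]p is T, p is F. ✗
3: []~[]p is T, p is T. ✓
4: []~[]p is T, p is F. ✗
5: []~[]p is T, p is T. ✓
6: []~[]p is T, p is F. ✗
7: []~[]p is T, p is T. ✓
Satisfying worlds: {3, 5, 7}.

3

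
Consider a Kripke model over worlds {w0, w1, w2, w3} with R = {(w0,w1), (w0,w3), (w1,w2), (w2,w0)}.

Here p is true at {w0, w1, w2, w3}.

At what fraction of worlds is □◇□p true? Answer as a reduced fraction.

w0: successors {w1, w3}; ◇□p there: w1:T, w3:F. ✗
w1: successors {w2}; ◇□p there: w2:T. ✓
w2: successors {w0}; ◇□p there: w0:T. ✓
w3: no successors, so □◇□p holds vacuously. ✓
That's 3 of 4 worlds, so 3/4.

3/4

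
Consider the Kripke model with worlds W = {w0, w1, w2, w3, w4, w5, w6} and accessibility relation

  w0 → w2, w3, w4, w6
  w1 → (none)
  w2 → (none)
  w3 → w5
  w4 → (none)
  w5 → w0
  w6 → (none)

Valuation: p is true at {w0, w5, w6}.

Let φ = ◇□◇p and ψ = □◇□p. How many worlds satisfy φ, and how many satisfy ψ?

2 and 5

For ◇□◇p:
w0: successors {w2, w3, w4, w6}; □◇p there: w2:T, w3:T, w4:T, w6:T. ✓
w1: no successors, so ◇□◇p fails. ✗
w2: no successors, so ◇□◇p fails. ✗
w3: successors {w5}; □◇p there: w5:T. ✓
w4: no successors, so ◇□◇p fails. ✗
w5: successors {w0}; □◇p there: w0:F. ✗
w6: no successors, so ◇□◇p fails. ✗
— 2 worlds.
For □◇□p:
w0: successors {w2, w3, w4, w6}; ◇□p there: w2:F, w3:T, w4:F, w6:F. ✗
w1: no successors, so □◇□p holds vacuously. ✓
w2: no successors, so □◇□p holds vacuously. ✓
w3: successors {w5}; ◇□p there: w5:F. ✗
w4: no successors, so □◇□p holds vacuously. ✓
w5: successors {w0}; ◇□p there: w0:T. ✓
w6: no successors, so □◇□p holds vacuously. ✓
— 5 worlds.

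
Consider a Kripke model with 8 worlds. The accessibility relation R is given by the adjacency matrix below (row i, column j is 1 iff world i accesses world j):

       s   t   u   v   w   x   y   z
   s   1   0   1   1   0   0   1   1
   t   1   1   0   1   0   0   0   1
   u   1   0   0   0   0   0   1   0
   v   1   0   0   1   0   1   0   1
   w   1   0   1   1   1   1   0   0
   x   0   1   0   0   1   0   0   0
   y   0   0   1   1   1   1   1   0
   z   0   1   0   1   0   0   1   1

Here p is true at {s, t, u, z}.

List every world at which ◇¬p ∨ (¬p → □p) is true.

s: ◇¬p is T, ¬p → □p is T. ✓
t: ◇¬p is T, ¬p → □p is T. ✓
u: ◇¬p is T, ¬p → □p is T. ✓
v: ◇¬p is T, ¬p → □p is F. ✓
w: ◇¬p is T, ¬p → □p is F. ✓
x: ◇¬p is T, ¬p → □p is F. ✓
y: ◇¬p is T, ¬p → □p is F. ✓
z: ◇¬p is T, ¬p → □p is T. ✓

{s, t, u, v, w, x, y, z}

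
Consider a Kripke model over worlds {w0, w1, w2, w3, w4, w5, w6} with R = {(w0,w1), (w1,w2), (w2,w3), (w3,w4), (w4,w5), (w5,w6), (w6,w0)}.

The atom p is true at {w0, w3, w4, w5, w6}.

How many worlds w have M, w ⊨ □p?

5

w0: successors {w1}; p there: w1:F. ✗
w1: successors {w2}; p there: w2:F. ✗
w2: successors {w3}; p there: w3:T. ✓
w3: successors {w4}; p there: w4:T. ✓
w4: successors {w5}; p there: w5:T. ✓
w5: successors {w6}; p there: w6:T. ✓
w6: successors {w0}; p there: w0:T. ✓
Satisfying worlds: {w2, w3, w4, w5, w6}.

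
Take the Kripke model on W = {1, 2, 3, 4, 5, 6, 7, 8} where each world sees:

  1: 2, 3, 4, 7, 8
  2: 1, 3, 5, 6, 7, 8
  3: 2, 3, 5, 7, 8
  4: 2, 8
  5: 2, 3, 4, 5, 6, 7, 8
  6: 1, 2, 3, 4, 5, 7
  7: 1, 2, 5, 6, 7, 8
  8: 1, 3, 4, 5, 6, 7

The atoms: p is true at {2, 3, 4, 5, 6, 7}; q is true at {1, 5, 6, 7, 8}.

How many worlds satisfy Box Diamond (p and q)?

1: successors {2, 3, 4, 7, 8}; Diamond (p and q) there: 2:T, 3:T, 4:F, 7:T, 8:T. ✗
2: successors {1, 3, 5, 6, 7, 8}; Diamond (p and q) there: 1:T, 3:T, 5:T, 6:T, 7:T, 8:T. ✓
3: successors {2, 3, 5, 7, 8}; Diamond (p and q) there: 2:T, 3:T, 5:T, 7:T, 8:T. ✓
4: successors {2, 8}; Diamond (p and q) there: 2:T, 8:T. ✓
5: successors {2, 3, 4, 5, 6, 7, 8}; Diamond (p and q) there: 2:T, 3:T, 4:F, 5:T, 6:T, 7:T, 8:T. ✗
6: successors {1, 2, 3, 4, 5, 7}; Diamond (p and q) there: 1:T, 2:T, 3:T, 4:F, 5:T, 7:T. ✗
7: successors {1, 2, 5, 6, 7, 8}; Diamond (p and q) there: 1:T, 2:T, 5:T, 6:T, 7:T, 8:T. ✓
8: successors {1, 3, 4, 5, 6, 7}; Diamond (p and q) there: 1:T, 3:T, 4:F, 5:T, 6:T, 7:T. ✗
Satisfying worlds: {2, 3, 4, 7}.

4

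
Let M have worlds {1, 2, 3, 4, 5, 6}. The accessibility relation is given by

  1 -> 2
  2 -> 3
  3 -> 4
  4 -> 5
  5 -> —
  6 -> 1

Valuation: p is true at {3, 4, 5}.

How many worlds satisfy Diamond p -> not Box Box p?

3

1: Diamond p is F, not Box Box p is F. ✓
2: Diamond p is T, not Box Box p is F. ✗
3: Diamond p is T, not Box Box p is F. ✗
4: Diamond p is T, not Box Box p is F. ✗
5: Diamond p is F, not Box Box p is F. ✓
6: Diamond p is F, not Box Box p is T. ✓
Satisfying worlds: {1, 5, 6}.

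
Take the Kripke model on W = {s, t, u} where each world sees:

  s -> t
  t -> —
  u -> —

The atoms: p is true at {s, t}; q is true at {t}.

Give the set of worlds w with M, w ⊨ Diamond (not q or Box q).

s: successors {t}; not q or Box q there: t:T. ✓
t: no successors, so Diamond (not q or Box q) fails. ✗
u: no successors, so Diamond (not q or Box q) fails. ✗

{s}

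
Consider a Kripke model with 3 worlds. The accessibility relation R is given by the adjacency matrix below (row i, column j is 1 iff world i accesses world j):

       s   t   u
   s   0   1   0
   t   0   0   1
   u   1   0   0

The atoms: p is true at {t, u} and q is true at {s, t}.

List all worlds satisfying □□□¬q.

s: successors {t}; □□¬q there: t:F. ✗
t: successors {u}; □□¬q there: u:F. ✗
u: successors {s}; □□¬q there: s:T. ✓

{u}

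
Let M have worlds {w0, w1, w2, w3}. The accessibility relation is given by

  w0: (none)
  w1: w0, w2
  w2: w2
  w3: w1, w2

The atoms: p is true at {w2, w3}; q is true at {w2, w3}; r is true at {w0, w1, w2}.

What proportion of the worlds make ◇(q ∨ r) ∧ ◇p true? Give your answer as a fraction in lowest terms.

w0: ◇(q ∨ r) is F, ◇p is F. ✗
w1: ◇(q ∨ r) is T, ◇p is T. ✓
w2: ◇(q ∨ r) is T, ◇p is T. ✓
w3: ◇(q ∨ r) is T, ◇p is T. ✓
That's 3 of 4 worlds, so 3/4.

3/4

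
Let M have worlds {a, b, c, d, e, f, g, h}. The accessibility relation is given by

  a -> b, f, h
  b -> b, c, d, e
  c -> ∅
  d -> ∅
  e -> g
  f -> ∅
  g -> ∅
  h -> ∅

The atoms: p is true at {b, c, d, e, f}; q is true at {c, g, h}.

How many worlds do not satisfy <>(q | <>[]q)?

a: successors {b, f, h}; q | <>[]q there: b:T, f:F, h:T. ✓
b: successors {b, c, d, e}; q | <>[]q there: b:T, c:T, d:F, e:T. ✓
c: no successors, so <>(q | <>[]q) fails. ✗
d: no successors, so <>(q | <>[]q) fails. ✗
e: successors {g}; q | <>[]q there: g:T. ✓
f: no successors, so <>(q | <>[]q) fails. ✗
g: no successors, so <>(q | <>[]q) fails. ✗
h: no successors, so <>(q | <>[]q) fails. ✗
Satisfying worlds: {a, b, e}.
So <>(q | <>[]q) fails at the other 5 worlds.

5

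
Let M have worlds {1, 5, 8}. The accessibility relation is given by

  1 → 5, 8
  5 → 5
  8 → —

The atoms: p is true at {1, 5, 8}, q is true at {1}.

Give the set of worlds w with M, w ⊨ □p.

1: successors {5, 8}; p there: 5:T, 8:T. ✓
5: successors {5}; p there: 5:T. ✓
8: no successors, so □p holds vacuously. ✓

{1, 5, 8}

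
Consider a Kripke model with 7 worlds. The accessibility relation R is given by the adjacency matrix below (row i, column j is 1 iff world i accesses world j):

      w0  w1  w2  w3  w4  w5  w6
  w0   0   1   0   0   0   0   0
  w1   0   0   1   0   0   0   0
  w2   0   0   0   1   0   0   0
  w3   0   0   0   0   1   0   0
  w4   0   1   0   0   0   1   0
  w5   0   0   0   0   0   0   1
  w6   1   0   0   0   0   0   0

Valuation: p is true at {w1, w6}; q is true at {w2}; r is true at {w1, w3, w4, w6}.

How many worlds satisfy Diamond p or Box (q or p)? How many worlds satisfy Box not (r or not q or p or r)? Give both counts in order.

For Diamond p or Box (q or p):
w0: Diamond p is T, Box (q or p) is T. ✓
w1: Diamond p is F, Box (q or p) is T. ✓
w2: Diamond p is F, Box (q or p) is F. ✗
w3: Diamond p is F, Box (q or p) is F. ✗
w4: Diamond p is T, Box (q or p) is F. ✓
w5: Diamond p is T, Box (q or p) is T. ✓
w6: Diamond p is F, Box (q or p) is F. ✗
— 4 worlds.
For Box not (r or not q or p or r):
w0: successors {w1}; not (r or not q or p or r) there: w1:F. ✗
w1: successors {w2}; not (r or not q or p or r) there: w2:T. ✓
w2: successors {w3}; not (r or not q or p or r) there: w3:F. ✗
w3: successors {w4}; not (r or not q or p or r) there: w4:F. ✗
w4: successors {w1, w5}; not (r or not q or p or r) there: w1:F, w5:F. ✗
w5: successors {w6}; not (r or not q or p or r) there: w6:F. ✗
w6: successors {w0}; not (r or not q or p or r) there: w0:F. ✗
— 1 world.

4 and 1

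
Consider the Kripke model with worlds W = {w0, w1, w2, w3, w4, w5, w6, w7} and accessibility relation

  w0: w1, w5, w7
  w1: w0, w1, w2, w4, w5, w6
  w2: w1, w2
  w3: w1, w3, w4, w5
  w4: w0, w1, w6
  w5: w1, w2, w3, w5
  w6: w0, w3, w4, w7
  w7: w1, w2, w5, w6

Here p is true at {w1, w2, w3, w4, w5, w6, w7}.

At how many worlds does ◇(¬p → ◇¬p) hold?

8

w0: successors {w1, w5, w7}; ¬p → ◇¬p there: w1:T, w5:T, w7:T. ✓
w1: successors {w0, w1, w2, w4, w5, w6}; ¬p → ◇¬p there: w0:F, w1:T, w2:T, w4:T, w5:T, w6:T. ✓
w2: successors {w1, w2}; ¬p → ◇¬p there: w1:T, w2:T. ✓
w3: successors {w1, w3, w4, w5}; ¬p → ◇¬p there: w1:T, w3:T, w4:T, w5:T. ✓
w4: successors {w0, w1, w6}; ¬p → ◇¬p there: w0:F, w1:T, w6:T. ✓
w5: successors {w1, w2, w3, w5}; ¬p → ◇¬p there: w1:T, w2:T, w3:T, w5:T. ✓
w6: successors {w0, w3, w4, w7}; ¬p → ◇¬p there: w0:F, w3:T, w4:T, w7:T. ✓
w7: successors {w1, w2, w5, w6}; ¬p → ◇¬p there: w1:T, w2:T, w5:T, w6:T. ✓
Satisfying worlds: {w0, w1, w2, w3, w4, w5, w6, w7}.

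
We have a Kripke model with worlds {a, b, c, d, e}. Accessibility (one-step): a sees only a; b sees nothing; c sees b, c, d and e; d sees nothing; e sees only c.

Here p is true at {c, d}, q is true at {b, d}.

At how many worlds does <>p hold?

2

a: successors {a}; p there: a:F. ✗
b: no successors, so <>p fails. ✗
c: successors {b, c, d, e}; p there: b:F, c:T, d:T, e:F. ✓
d: no successors, so <>p fails. ✗
e: successors {c}; p there: c:T. ✓
Satisfying worlds: {c, e}.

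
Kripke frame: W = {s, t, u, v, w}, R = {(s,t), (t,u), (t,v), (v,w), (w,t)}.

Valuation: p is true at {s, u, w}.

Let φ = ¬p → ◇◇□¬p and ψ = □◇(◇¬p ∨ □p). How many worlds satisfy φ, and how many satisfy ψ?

4 and 4

For ¬p → ◇◇□¬p:
s: ¬p is F, ◇◇□¬p is T. ✓
t: ¬p is T, ◇◇□¬p is T. ✓
u: ¬p is F, ◇◇□¬p is F. ✓
v: ¬p is T, ◇◇□¬p is F. ✗
w: ¬p is F, ◇◇□¬p is T. ✓
— 4 worlds.
For □◇(◇¬p ∨ □p):
s: successors {t}; ◇(◇¬p ∨ □p) there: t:T. ✓
t: successors {u, v}; ◇(◇¬p ∨ □p) there: u:F, v:T. ✗
u: no successors, so □◇(◇¬p ∨ □p) holds vacuously. ✓
v: successors {w}; ◇(◇¬p ∨ □p) there: w:T. ✓
w: successors {t}; ◇(◇¬p ∨ □p) there: t:T. ✓
— 4 worlds.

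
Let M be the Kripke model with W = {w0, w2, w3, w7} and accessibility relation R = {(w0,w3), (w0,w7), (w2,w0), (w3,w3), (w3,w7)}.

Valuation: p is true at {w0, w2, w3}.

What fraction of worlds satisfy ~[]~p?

3/4

w0: []~p is F. ✓
w2: []~p is F. ✓
w3: []~p is F. ✓
w7: []~p is T. ✗
That's 3 of 4 worlds, so 3/4.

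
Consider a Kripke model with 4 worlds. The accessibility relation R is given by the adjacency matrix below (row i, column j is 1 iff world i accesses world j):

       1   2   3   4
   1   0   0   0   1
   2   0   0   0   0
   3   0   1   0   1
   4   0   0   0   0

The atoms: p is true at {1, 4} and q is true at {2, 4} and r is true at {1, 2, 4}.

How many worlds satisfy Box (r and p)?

1: successors {4}; r and p there: 4:T. ✓
2: no successors, so Box (r and p) holds vacuously. ✓
3: successors {2, 4}; r and p there: 2:F, 4:T. ✗
4: no successors, so Box (r and p) holds vacuously. ✓
Satisfying worlds: {1, 2, 4}.

3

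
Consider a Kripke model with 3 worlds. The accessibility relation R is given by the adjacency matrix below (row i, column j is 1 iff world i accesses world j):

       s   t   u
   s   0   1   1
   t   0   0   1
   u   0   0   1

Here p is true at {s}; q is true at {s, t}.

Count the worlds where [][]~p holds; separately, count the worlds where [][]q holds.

3 and 0

For [][]~p:
s: successors {t, u}; []~p there: t:T, u:T. ✓
t: successors {u}; []~p there: u:T. ✓
u: successors {u}; []~p there: u:T. ✓
— 3 worlds.
For [][]q:
s: successors {t, u}; []q there: t:F, u:F. ✗
t: successors {u}; []q there: u:F. ✗
u: successors {u}; []q there: u:F. ✗
— 0 worlds.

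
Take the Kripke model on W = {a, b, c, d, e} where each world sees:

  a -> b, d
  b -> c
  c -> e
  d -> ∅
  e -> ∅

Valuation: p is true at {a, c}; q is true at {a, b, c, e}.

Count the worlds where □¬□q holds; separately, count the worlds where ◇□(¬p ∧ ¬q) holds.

2 and 2

For □¬□q:
a: successors {b, d}; ¬□q there: b:F, d:F. ✗
b: successors {c}; ¬□q there: c:F. ✗
c: successors {e}; ¬□q there: e:F. ✗
d: no successors, so □¬□q holds vacuously. ✓
e: no successors, so □¬□q holds vacuously. ✓
— 2 worlds.
For ◇□(¬p ∧ ¬q):
a: successors {b, d}; □(¬p ∧ ¬q) there: b:F, d:T. ✓
b: successors {c}; □(¬p ∧ ¬q) there: c:F. ✗
c: successors {e}; □(¬p ∧ ¬q) there: e:T. ✓
d: no successors, so ◇□(¬p ∧ ¬q) fails. ✗
e: no successors, so ◇□(¬p ∧ ¬q) fails. ✗
— 2 worlds.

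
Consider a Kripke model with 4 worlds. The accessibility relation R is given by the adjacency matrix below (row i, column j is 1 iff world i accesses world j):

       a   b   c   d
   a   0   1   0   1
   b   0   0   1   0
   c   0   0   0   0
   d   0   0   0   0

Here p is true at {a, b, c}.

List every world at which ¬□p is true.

a: □p is F. ✓
b: □p is T. ✗
c: □p is T. ✗
d: □p is T. ✗

{a}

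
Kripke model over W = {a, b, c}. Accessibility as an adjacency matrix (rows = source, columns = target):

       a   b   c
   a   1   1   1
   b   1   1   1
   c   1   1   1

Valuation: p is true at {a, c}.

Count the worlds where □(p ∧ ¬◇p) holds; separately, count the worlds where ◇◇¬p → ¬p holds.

0 and 1

For □(p ∧ ¬◇p):
a: successors {a, b, c}; p ∧ ¬◇p there: a:F, b:F, c:F. ✗
b: successors {a, b, c}; p ∧ ¬◇p there: a:F, b:F, c:F. ✗
c: successors {a, b, c}; p ∧ ¬◇p there: a:F, b:F, c:F. ✗
— 0 worlds.
For ◇◇¬p → ¬p:
a: ◇◇¬p is T, ¬p is F. ✗
b: ◇◇¬p is T, ¬p is T. ✓
c: ◇◇¬p is T, ¬p is F. ✗
— 1 world.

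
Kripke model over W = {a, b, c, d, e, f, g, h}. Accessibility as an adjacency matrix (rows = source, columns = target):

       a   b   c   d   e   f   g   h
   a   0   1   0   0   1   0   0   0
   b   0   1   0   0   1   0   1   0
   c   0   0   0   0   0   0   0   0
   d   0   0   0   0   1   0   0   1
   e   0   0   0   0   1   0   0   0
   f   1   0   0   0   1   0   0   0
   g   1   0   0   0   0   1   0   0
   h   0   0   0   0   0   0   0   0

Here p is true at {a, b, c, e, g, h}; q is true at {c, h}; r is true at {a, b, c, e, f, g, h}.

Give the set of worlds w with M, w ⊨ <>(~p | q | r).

{a, b, d, e, f, g}

a: successors {b, e}; ~p | q | r there: b:T, e:T. ✓
b: successors {b, e, g}; ~p | q | r there: b:T, e:T, g:T. ✓
c: no successors, so <>(~p | q | r) fails. ✗
d: successors {e, h}; ~p | q | r there: e:T, h:T. ✓
e: successors {e}; ~p | q | r there: e:T. ✓
f: successors {a, e}; ~p | q | r there: a:T, e:T. ✓
g: successors {a, f}; ~p | q | r there: a:T, f:T. ✓
h: no successors, so <>(~p | q | r) fails. ✗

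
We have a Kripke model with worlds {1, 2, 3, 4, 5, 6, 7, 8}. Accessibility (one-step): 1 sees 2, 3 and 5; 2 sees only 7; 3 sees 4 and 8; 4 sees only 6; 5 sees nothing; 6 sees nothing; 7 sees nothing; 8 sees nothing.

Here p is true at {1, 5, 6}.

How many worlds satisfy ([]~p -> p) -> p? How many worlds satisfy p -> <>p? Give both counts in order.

For ([]~p -> p) -> p:
1: []~p -> p is T, p is T. ✓
2: []~p -> p is F, p is F. ✓
3: []~p -> p is F, p is F. ✓
4: []~p -> p is T, p is F. ✗
5: []~p -> p is T, p is T. ✓
6: []~p -> p is T, p is T. ✓
7: []~p -> p is F, p is F. ✓
8: []~p -> p is F, p is F. ✓
— 7 worlds.
For p -> <>p:
1: p is T, <>p is T. ✓
2: p is F, <>p is F. ✓
3: p is F, <>p is F. ✓
4: p is F, <>p is T. ✓
5: p is T, <>p is F. ✗
6: p is T, <>p is F. ✗
7: p is F, <>p is F. ✓
8: p is F, <>p is F. ✓
— 6 worlds.

7 and 6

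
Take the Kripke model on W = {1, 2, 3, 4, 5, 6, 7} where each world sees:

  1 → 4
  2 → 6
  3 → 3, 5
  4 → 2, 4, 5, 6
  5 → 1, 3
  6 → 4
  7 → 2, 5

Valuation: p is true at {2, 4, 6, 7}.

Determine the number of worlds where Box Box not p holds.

1: successors {4}; Box not p there: 4:F. ✗
2: successors {6}; Box not p there: 6:F. ✗
3: successors {3, 5}; Box not p there: 3:T, 5:T. ✓
4: successors {2, 4, 5, 6}; Box not p there: 2:F, 4:F, 5:T, 6:F. ✗
5: successors {1, 3}; Box not p there: 1:F, 3:T. ✗
6: successors {4}; Box not p there: 4:F. ✗
7: successors {2, 5}; Box not p there: 2:F, 5:T. ✗
Satisfying worlds: {3}.

1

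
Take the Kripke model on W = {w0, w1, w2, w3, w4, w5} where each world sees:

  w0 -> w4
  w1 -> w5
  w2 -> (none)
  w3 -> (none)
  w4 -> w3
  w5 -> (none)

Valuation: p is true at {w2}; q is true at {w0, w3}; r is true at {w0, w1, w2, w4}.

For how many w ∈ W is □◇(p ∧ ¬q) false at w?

w0: successors {w4}; ◇(p ∧ ¬q) there: w4:F. ✗
w1: successors {w5}; ◇(p ∧ ¬q) there: w5:F. ✗
w2: no successors, so □◇(p ∧ ¬q) holds vacuously. ✓
w3: no successors, so □◇(p ∧ ¬q) holds vacuously. ✓
w4: successors {w3}; ◇(p ∧ ¬q) there: w3:F. ✗
w5: no successors, so □◇(p ∧ ¬q) holds vacuously. ✓
Satisfying worlds: {w2, w3, w5}.
So □◇(p ∧ ¬q) fails at the other 3 worlds.

3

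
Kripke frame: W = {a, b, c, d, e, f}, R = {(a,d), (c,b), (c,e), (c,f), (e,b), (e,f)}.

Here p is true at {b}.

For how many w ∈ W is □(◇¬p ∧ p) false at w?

3

a: successors {d}; ◇¬p ∧ p there: d:F. ✗
b: no successors, so □(◇¬p ∧ p) holds vacuously. ✓
c: successors {b, e, f}; ◇¬p ∧ p there: b:F, e:F, f:F. ✗
d: no successors, so □(◇¬p ∧ p) holds vacuously. ✓
e: successors {b, f}; ◇¬p ∧ p there: b:F, f:F. ✗
f: no successors, so □(◇¬p ∧ p) holds vacuously. ✓
Satisfying worlds: {b, d, f}.
So □(◇¬p ∧ p) fails at the other 3 worlds.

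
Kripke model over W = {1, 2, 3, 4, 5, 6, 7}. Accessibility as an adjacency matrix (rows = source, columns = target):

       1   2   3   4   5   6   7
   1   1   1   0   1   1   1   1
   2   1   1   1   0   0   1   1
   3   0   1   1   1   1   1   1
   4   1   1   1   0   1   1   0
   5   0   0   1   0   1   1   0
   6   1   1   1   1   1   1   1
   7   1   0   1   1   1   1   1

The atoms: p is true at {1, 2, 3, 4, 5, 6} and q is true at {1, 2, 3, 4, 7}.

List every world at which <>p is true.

1: successors {1, 2, 4, 5, 6, 7}; p there: 1:T, 2:T, 4:T, 5:T, 6:T, 7:F. ✓
2: successors {1, 2, 3, 6, 7}; p there: 1:T, 2:T, 3:T, 6:T, 7:F. ✓
3: successors {2, 3, 4, 5, 6, 7}; p there: 2:T, 3:T, 4:T, 5:T, 6:T, 7:F. ✓
4: successors {1, 2, 3, 5, 6}; p there: 1:T, 2:T, 3:T, 5:T, 6:T. ✓
5: successors {3, 5, 6}; p there: 3:T, 5:T, 6:T. ✓
6: successors {1, 2, 3, 4, 5, 6, 7}; p there: 1:T, 2:T, 3:T, 4:T, 5:T, 6:T, 7:F. ✓
7: successors {1, 3, 4, 5, 6, 7}; p there: 1:T, 3:T, 4:T, 5:T, 6:T, 7:F. ✓

{1, 2, 3, 4, 5, 6, 7}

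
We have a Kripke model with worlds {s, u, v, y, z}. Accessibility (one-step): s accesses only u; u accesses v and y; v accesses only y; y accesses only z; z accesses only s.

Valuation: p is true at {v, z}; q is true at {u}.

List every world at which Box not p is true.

{s, v, z}

s: successors {u}; not p there: u:T. ✓
u: successors {v, y}; not p there: v:F, y:T. ✗
v: successors {y}; not p there: y:T. ✓
y: successors {z}; not p there: z:F. ✗
z: successors {s}; not p there: s:T. ✓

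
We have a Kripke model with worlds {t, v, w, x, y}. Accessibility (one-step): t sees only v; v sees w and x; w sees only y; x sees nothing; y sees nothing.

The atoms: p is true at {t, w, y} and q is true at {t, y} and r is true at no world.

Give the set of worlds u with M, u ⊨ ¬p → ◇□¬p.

{t, v, w, y}

t: ¬p is F, ◇□¬p is F. ✓
v: ¬p is T, ◇□¬p is T. ✓
w: ¬p is F, ◇□¬p is T. ✓
x: ¬p is T, ◇□¬p is F. ✗
y: ¬p is F, ◇□¬p is F. ✓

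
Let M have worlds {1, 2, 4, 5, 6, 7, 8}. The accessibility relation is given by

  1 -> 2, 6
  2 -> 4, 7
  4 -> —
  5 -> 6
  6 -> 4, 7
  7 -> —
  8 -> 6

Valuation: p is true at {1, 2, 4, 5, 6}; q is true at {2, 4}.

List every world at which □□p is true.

{2, 4, 6, 7}

1: successors {2, 6}; □p there: 2:F, 6:F. ✗
2: successors {4, 7}; □p there: 4:T, 7:T. ✓
4: no successors, so □□p holds vacuously. ✓
5: successors {6}; □p there: 6:F. ✗
6: successors {4, 7}; □p there: 4:T, 7:T. ✓
7: no successors, so □□p holds vacuously. ✓
8: successors {6}; □p there: 6:F. ✗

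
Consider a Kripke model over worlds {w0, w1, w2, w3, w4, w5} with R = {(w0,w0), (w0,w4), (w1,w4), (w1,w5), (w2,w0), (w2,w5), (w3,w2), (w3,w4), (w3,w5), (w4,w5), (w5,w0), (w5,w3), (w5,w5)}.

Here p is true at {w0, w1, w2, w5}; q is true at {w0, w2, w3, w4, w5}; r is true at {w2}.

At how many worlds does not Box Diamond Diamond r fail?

w0: Box Diamond Diamond r is F. ✓
w1: Box Diamond Diamond r is F. ✓
w2: Box Diamond Diamond r is F. ✓
w3: Box Diamond Diamond r is F. ✓
w4: Box Diamond Diamond r is T. ✗
w5: Box Diamond Diamond r is F. ✓
Satisfying worlds: {w0, w1, w2, w3, w5}.
So not Box Diamond Diamond r fails at the other 1 world.

1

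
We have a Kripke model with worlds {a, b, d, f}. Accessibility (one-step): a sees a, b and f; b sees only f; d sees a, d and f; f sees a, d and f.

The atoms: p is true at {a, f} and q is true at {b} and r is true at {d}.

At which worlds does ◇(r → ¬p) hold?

a: successors {a, b, f}; r → ¬p there: a:T, b:T, f:T. ✓
b: successors {f}; r → ¬p there: f:T. ✓
d: successors {a, d, f}; r → ¬p there: a:T, d:T, f:T. ✓
f: successors {a, d, f}; r → ¬p there: a:T, d:T, f:T. ✓

{a, b, d, f}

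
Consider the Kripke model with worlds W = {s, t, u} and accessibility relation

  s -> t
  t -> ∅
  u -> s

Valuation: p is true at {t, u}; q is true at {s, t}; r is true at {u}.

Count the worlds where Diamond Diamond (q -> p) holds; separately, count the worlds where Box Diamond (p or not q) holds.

For Diamond Diamond (q -> p):
s: successors {t}; Diamond (q -> p) there: t:F. ✗
t: no successors, so Diamond Diamond (q -> p) fails. ✗
u: successors {s}; Diamond (q -> p) there: s:T. ✓
— 1 world.
For Box Diamond (p or not q):
s: successors {t}; Diamond (p or not q) there: t:F. ✗
t: no successors, so Box Diamond (p or not q) holds vacuously. ✓
u: successors {s}; Diamond (p or not q) there: s:T. ✓
— 2 worlds.

1 and 2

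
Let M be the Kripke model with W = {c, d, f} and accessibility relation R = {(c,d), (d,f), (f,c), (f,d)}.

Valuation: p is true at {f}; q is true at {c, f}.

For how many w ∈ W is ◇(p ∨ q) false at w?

c: successors {d}; p ∨ q there: d:F. ✗
d: successors {f}; p ∨ q there: f:T. ✓
f: successors {c, d}; p ∨ q there: c:T, d:F. ✓
Satisfying worlds: {d, f}.
So ◇(p ∨ q) fails at the other 1 world.

1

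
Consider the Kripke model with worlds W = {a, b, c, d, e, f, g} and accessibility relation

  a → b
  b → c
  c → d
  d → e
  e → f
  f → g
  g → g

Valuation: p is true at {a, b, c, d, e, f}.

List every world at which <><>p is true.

a: successors {b}; <>p there: b:T. ✓
b: successors {c}; <>p there: c:T. ✓
c: successors {d}; <>p there: d:T. ✓
d: successors {e}; <>p there: e:T. ✓
e: successors {f}; <>p there: f:F. ✗
f: successors {g}; <>p there: g:F. ✗
g: successors {g}; <>p there: g:F. ✗

{a, b, c, d}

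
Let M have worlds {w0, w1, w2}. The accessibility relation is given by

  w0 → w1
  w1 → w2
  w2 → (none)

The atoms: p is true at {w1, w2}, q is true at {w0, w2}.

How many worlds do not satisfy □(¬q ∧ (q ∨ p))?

1

w0: successors {w1}; ¬q ∧ (q ∨ p) there: w1:T. ✓
w1: successors {w2}; ¬q ∧ (q ∨ p) there: w2:F. ✗
w2: no successors, so □(¬q ∧ (q ∨ p)) holds vacuously. ✓
Satisfying worlds: {w0, w2}.
So □(¬q ∧ (q ∨ p)) fails at the other 1 world.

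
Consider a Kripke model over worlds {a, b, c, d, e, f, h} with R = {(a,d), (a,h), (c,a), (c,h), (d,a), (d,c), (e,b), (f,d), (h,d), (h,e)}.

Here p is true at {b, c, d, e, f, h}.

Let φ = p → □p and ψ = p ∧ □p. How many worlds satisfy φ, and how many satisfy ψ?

For p → □p:
a: p is F, □p is T. ✓
b: p is T, □p is T. ✓
c: p is T, □p is F. ✗
d: p is T, □p is F. ✗
e: p is T, □p is T. ✓
f: p is T, □p is T. ✓
h: p is T, □p is T. ✓
— 5 worlds.
For p ∧ □p:
a: p is F, □p is T. ✗
b: p is T, □p is T. ✓
c: p is T, □p is F. ✗
d: p is T, □p is F. ✗
e: p is T, □p is T. ✓
f: p is T, □p is T. ✓
h: p is T, □p is T. ✓
— 4 worlds.

5 and 4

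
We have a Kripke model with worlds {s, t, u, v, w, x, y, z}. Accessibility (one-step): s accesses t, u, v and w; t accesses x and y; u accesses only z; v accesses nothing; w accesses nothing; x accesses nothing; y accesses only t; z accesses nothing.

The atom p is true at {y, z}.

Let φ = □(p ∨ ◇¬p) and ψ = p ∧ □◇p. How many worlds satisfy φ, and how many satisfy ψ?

6 and 2

For □(p ∨ ◇¬p):
s: successors {t, u, v, w}; p ∨ ◇¬p there: t:T, u:F, v:F, w:F. ✗
t: successors {x, y}; p ∨ ◇¬p there: x:F, y:T. ✗
u: successors {z}; p ∨ ◇¬p there: z:T. ✓
v: no successors, so □(p ∨ ◇¬p) holds vacuously. ✓
w: no successors, so □(p ∨ ◇¬p) holds vacuously. ✓
x: no successors, so □(p ∨ ◇¬p) holds vacuously. ✓
y: successors {t}; p ∨ ◇¬p there: t:T. ✓
z: no successors, so □(p ∨ ◇¬p) holds vacuously. ✓
— 6 worlds.
For p ∧ □◇p:
s: p is F, □◇p is F. ✗
t: p is F, □◇p is F. ✗
u: p is F, □◇p is F. ✗
v: p is F, □◇p is T. ✗
w: p is F, □◇p is T. ✗
x: p is F, □◇p is T. ✗
y: p is T, □◇p is T. ✓
z: p is T, □◇p is T. ✓
— 2 worlds.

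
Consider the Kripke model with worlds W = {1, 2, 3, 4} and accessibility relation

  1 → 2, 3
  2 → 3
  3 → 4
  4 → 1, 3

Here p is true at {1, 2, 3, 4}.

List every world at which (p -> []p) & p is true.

{1, 2, 3, 4}

1: p -> []p is T, p is T. ✓
2: p -> []p is T, p is T. ✓
3: p -> []p is T, p is T. ✓
4: p -> []p is T, p is T. ✓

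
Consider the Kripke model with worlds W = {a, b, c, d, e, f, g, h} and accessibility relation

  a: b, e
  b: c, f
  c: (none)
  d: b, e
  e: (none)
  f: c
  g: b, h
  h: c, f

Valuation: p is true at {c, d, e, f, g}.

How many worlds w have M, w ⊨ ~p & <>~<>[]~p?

3

a: ~p is T, <>~<>[]~p is T. ✓
b: ~p is T, <>~<>[]~p is T. ✓
c: ~p is F, <>~<>[]~p is F. ✗
d: ~p is F, <>~<>[]~p is T. ✗
e: ~p is F, <>~<>[]~p is F. ✗
f: ~p is F, <>~<>[]~p is T. ✗
g: ~p is F, <>~<>[]~p is F. ✗
h: ~p is T, <>~<>[]~p is T. ✓
Satisfying worlds: {a, b, h}.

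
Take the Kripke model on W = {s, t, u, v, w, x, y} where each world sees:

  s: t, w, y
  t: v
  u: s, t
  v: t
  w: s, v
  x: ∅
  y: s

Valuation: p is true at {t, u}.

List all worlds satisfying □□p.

s: successors {t, w, y}; □p there: t:F, w:F, y:F. ✗
t: successors {v}; □p there: v:T. ✓
u: successors {s, t}; □p there: s:F, t:F. ✗
v: successors {t}; □p there: t:F. ✗
w: successors {s, v}; □p there: s:F, v:T. ✗
x: no successors, so □□p holds vacuously. ✓
y: successors {s}; □p there: s:F. ✗

{t, x}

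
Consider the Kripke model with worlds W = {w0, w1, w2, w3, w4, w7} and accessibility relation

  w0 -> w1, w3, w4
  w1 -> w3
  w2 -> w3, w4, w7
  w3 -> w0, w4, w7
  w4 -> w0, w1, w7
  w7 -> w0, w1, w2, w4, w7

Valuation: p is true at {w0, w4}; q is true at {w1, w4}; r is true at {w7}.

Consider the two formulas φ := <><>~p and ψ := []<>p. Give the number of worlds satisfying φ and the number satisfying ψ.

6 and 3

For <><>~p:
w0: successors {w1, w3, w4}; <>~p there: w1:T, w3:T, w4:T. ✓
w1: successors {w3}; <>~p there: w3:T. ✓
w2: successors {w3, w4, w7}; <>~p there: w3:T, w4:T, w7:T. ✓
w3: successors {w0, w4, w7}; <>~p there: w0:T, w4:T, w7:T. ✓
w4: successors {w0, w1, w7}; <>~p there: w0:T, w1:T, w7:T. ✓
w7: successors {w0, w1, w2, w4, w7}; <>~p there: w0:T, w1:T, w2:T, w4:T, w7:T. ✓
— 6 worlds.
For []<>p:
w0: successors {w1, w3, w4}; <>p there: w1:F, w3:T, w4:T. ✗
w1: successors {w3}; <>p there: w3:T. ✓
w2: successors {w3, w4, w7}; <>p there: w3:T, w4:T, w7:T. ✓
w3: successors {w0, w4, w7}; <>p there: w0:T, w4:T, w7:T. ✓
w4: successors {w0, w1, w7}; <>p there: w0:T, w1:F, w7:T. ✗
w7: successors {w0, w1, w2, w4, w7}; <>p there: w0:T, w1:F, w2:T, w4:T, w7:T. ✗
— 3 worlds.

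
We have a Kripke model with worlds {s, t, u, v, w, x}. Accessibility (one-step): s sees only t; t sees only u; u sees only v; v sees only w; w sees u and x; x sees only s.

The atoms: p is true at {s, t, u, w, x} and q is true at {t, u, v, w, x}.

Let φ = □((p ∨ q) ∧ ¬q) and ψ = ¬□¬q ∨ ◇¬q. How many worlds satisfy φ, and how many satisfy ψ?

1 and 6

For □((p ∨ q) ∧ ¬q):
s: successors {t}; (p ∨ q) ∧ ¬q there: t:F. ✗
t: successors {u}; (p ∨ q) ∧ ¬q there: u:F. ✗
u: successors {v}; (p ∨ q) ∧ ¬q there: v:F. ✗
v: successors {w}; (p ∨ q) ∧ ¬q there: w:F. ✗
w: successors {u, x}; (p ∨ q) ∧ ¬q there: u:F, x:F. ✗
x: successors {s}; (p ∨ q) ∧ ¬q there: s:T. ✓
— 1 world.
For ¬□¬q ∨ ◇¬q:
s: ¬□¬q is T, ◇¬q is F. ✓
t: ¬□¬q is T, ◇¬q is F. ✓
u: ¬□¬q is T, ◇¬q is F. ✓
v: ¬□¬q is T, ◇¬q is F. ✓
w: ¬□¬q is T, ◇¬q is F. ✓
x: ¬□¬q is F, ◇¬q is T. ✓
— 6 worlds.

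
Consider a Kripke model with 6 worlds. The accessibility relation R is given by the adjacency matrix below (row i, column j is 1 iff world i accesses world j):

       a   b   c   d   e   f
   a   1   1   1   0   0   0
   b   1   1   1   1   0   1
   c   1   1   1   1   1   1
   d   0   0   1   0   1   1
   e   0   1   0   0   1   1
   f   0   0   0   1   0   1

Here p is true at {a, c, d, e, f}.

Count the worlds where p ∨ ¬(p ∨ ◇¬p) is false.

a: p is T, ¬(p ∨ ◇¬p) is F. ✓
b: p is F, ¬(p ∨ ◇¬p) is F. ✗
c: p is T, ¬(p ∨ ◇¬p) is F. ✓
d: p is T, ¬(p ∨ ◇¬p) is F. ✓
e: p is T, ¬(p ∨ ◇¬p) is F. ✓
f: p is T, ¬(p ∨ ◇¬p) is F. ✓
Satisfying worlds: {a, c, d, e, f}.
So p ∨ ¬(p ∨ ◇¬p) fails at the other 1 world.

1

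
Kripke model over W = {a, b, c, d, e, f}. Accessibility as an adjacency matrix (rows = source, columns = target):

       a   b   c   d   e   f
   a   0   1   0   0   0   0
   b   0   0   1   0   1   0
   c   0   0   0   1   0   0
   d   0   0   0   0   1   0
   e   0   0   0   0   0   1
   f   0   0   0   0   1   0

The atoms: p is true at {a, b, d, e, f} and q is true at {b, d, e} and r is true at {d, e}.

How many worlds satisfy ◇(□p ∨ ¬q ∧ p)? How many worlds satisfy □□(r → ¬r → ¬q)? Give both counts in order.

For ◇(□p ∨ ¬q ∧ p):
a: successors {b}; □p ∨ ¬q ∧ p there: b:F. ✗
b: successors {c, e}; □p ∨ ¬q ∧ p there: c:T, e:T. ✓
c: successors {d}; □p ∨ ¬q ∧ p there: d:T. ✓
d: successors {e}; □p ∨ ¬q ∧ p there: e:T. ✓
e: successors {f}; □p ∨ ¬q ∧ p there: f:T. ✓
f: successors {e}; □p ∨ ¬q ∧ p there: e:T. ✓
— 5 worlds.
For □□(r → ¬r → ¬q):
a: successors {b}; □(r → ¬r → ¬q) there: b:T. ✓
b: successors {c, e}; □(r → ¬r → ¬q) there: c:T, e:T. ✓
c: successors {d}; □(r → ¬r → ¬q) there: d:T. ✓
d: successors {e}; □(r → ¬r → ¬q) there: e:T. ✓
e: successors {f}; □(r → ¬r → ¬q) there: f:T. ✓
f: successors {e}; □(r → ¬r → ¬q) there: e:T. ✓
— 6 worlds.

5 and 6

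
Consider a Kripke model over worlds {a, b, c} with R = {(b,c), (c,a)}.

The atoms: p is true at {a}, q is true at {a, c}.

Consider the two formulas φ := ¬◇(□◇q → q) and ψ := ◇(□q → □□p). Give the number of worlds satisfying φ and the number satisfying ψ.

1 and 2

For ¬◇(□◇q → q):
a: ◇(□◇q → q) is F. ✓
b: ◇(□◇q → q) is T. ✗
c: ◇(□◇q → q) is T. ✗
— 1 world.
For ◇(□q → □□p):
a: no successors, so ◇(□q → □□p) fails. ✗
b: successors {c}; □q → □□p there: c:T. ✓
c: successors {a}; □q → □□p there: a:T. ✓
— 2 worlds.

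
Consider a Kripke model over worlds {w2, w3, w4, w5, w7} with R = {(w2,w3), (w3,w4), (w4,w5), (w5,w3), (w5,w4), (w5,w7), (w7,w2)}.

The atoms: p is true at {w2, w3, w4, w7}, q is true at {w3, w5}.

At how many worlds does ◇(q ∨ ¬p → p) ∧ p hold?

w2: ◇(q ∨ ¬p → p) is T, p is T. ✓
w3: ◇(q ∨ ¬p → p) is T, p is T. ✓
w4: ◇(q ∨ ¬p → p) is F, p is T. ✗
w5: ◇(q ∨ ¬p → p) is T, p is F. ✗
w7: ◇(q ∨ ¬p → p) is T, p is T. ✓
Satisfying worlds: {w2, w3, w7}.

3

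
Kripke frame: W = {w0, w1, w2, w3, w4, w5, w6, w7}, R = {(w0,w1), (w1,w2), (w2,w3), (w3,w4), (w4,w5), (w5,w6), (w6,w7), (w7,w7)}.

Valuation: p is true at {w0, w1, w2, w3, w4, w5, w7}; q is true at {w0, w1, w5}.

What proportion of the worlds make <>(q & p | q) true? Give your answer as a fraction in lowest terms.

1/4

w0: successors {w1}; q & p | q there: w1:T. ✓
w1: successors {w2}; q & p | q there: w2:F. ✗
w2: successors {w3}; q & p | q there: w3:F. ✗
w3: successors {w4}; q & p | q there: w4:F. ✗
w4: successors {w5}; q & p | q there: w5:T. ✓
w5: successors {w6}; q & p | q there: w6:F. ✗
w6: successors {w7}; q & p | q there: w7:F. ✗
w7: successors {w7}; q & p | q there: w7:F. ✗
That's 2 of 8 worlds, so 2/8 = 1/4.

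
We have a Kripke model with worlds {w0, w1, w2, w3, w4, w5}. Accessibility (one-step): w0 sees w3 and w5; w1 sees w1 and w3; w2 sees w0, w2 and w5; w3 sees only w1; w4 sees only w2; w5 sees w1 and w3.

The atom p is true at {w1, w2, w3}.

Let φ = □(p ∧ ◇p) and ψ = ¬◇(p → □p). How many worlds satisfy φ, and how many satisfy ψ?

4 and 1

For □(p ∧ ◇p):
w0: successors {w3, w5}; p ∧ ◇p there: w3:T, w5:F. ✗
w1: successors {w1, w3}; p ∧ ◇p there: w1:T, w3:T. ✓
w2: successors {w0, w2, w5}; p ∧ ◇p there: w0:F, w2:T, w5:F. ✗
w3: successors {w1}; p ∧ ◇p there: w1:T. ✓
w4: successors {w2}; p ∧ ◇p there: w2:T. ✓
w5: successors {w1, w3}; p ∧ ◇p there: w1:T, w3:T. ✓
— 4 worlds.
For ¬◇(p → □p):
w0: ◇(p → □p) is T. ✗
w1: ◇(p → □p) is T. ✗
w2: ◇(p → □p) is T. ✗
w3: ◇(p → □p) is T. ✗
w4: ◇(p → □p) is F. ✓
w5: ◇(p → □p) is T. ✗
— 1 world.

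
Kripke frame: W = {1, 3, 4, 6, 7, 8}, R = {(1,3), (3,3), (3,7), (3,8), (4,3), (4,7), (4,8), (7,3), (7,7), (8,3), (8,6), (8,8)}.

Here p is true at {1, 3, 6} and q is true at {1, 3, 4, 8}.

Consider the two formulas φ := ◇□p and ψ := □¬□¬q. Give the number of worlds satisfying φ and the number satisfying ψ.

For ◇□p:
1: successors {3}; □p there: 3:F. ✗
3: successors {3, 7, 8}; □p there: 3:F, 7:F, 8:F. ✗
4: successors {3, 7, 8}; □p there: 3:F, 7:F, 8:F. ✗
6: no successors, so ◇□p fails. ✗
7: successors {3, 7}; □p there: 3:F, 7:F. ✗
8: successors {3, 6, 8}; □p there: 3:F, 6:T, 8:F. ✓
— 1 world.
For □¬□¬q:
1: successors {3}; ¬□¬q there: 3:T. ✓
3: successors {3, 7, 8}; ¬□¬q there: 3:T, 7:T, 8:T. ✓
4: successors {3, 7, 8}; ¬□¬q there: 3:T, 7:T, 8:T. ✓
6: no successors, so □¬□¬q holds vacuously. ✓
7: successors {3, 7}; ¬□¬q there: 3:T, 7:T. ✓
8: successors {3, 6, 8}; ¬□¬q there: 3:T, 6:F, 8:T. ✗
— 5 worlds.

1 and 5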